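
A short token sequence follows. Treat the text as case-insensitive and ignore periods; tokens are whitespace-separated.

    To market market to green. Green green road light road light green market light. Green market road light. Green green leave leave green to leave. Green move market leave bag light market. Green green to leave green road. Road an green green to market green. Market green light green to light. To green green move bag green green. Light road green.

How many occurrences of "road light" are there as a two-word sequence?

Scanning the 60 overlapping bigram windows for "road light":
  position 8–9: road light
  position 10–11: road light
  position 17–18: road light

3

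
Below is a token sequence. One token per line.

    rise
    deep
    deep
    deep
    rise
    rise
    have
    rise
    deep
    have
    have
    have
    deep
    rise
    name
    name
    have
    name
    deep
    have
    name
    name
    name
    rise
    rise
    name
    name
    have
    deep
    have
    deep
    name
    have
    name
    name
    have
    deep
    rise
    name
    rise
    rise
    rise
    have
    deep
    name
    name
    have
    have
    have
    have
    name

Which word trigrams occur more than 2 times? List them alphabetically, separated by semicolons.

Trigram counts meeting the condition (more than 2 times):
  have have have: 3
  name name have: 4

have have have; name name have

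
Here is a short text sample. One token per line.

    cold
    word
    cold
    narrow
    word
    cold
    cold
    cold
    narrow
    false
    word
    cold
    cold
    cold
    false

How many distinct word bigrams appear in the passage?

8

15 tokens → 14 bigram windows in total.
Repeated bigrams (each contributes count−1 duplicates):
  cold cold: 4
  word cold: 3
  cold narrow: 2
6 duplicate windows → 14 − 6 = 8 distinct.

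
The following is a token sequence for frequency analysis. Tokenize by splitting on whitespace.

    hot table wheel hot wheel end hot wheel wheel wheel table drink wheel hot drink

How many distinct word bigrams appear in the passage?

11

15 tokens → 14 bigram windows in total.
Repeated bigrams (each contributes count−1 duplicates):
  hot wheel: 2
  wheel hot: 2
  wheel wheel: 2
3 duplicate windows → 14 − 3 = 11 distinct.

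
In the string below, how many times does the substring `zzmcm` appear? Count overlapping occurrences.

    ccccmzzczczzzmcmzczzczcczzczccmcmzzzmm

1

Sliding a length-5 window over the 38 characters (34 positions):
  position 12–16: zzmcm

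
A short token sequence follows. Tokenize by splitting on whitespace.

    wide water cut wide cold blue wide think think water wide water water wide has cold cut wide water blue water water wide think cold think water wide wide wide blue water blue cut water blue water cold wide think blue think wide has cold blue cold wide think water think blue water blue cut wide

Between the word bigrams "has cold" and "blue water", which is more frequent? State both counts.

"has cold": 2 occurrences
"blue water": 4 occurrences

"blue water" (4 vs 2)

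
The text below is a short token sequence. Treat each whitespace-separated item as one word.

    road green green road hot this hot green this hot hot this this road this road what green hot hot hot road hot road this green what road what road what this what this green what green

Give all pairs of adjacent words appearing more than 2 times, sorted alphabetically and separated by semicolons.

hot hot; road what

Bigram counts meeting the condition (more than 2 times):
  hot hot: 3
  road what: 3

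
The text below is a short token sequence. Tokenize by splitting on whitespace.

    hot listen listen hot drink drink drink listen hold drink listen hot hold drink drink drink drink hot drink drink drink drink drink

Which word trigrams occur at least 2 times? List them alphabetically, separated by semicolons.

Trigram counts meeting the condition (at least 2 times):
  drink drink drink: 6
  hot drink drink: 2

drink drink drink; hot drink drink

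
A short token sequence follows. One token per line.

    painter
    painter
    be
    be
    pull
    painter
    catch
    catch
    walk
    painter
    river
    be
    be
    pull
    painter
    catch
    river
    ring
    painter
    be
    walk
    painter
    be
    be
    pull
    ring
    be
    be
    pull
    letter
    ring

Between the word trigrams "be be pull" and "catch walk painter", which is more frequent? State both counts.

"be be pull" (4 vs 1)

"be be pull": 4 occurrences
"catch walk painter": 1 occurrence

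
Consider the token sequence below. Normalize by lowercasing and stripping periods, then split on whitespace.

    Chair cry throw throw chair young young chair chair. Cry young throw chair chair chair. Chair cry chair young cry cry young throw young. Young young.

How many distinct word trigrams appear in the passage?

21

26 tokens → 24 trigram windows in total.
Repeated trigrams (each contributes count−1 duplicates):
  chair chair chair: 2
  chair chair cry: 2
  cry young throw: 2
3 duplicate windows → 24 − 3 = 21 distinct.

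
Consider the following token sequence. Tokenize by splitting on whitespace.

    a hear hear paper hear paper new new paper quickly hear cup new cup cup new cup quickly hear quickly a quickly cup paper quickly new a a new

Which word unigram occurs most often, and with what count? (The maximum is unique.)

"new", 6 times

Unigram frequencies (highest first):
  new: 6
  hear: 5
  quickly: 5
  cup: 5
  a: 4
  paper: 4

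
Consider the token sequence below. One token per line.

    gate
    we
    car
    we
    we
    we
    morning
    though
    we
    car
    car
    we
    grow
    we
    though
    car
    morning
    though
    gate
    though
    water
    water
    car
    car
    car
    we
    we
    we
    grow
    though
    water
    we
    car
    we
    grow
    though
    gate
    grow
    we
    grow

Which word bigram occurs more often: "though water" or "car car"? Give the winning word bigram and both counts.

"car car" (3 vs 2)

"though water": 2 occurrences
"car car": 3 occurrences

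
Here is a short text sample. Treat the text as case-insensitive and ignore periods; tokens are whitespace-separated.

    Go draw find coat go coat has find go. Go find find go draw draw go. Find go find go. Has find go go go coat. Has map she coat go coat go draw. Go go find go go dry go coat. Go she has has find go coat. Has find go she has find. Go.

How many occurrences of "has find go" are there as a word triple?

5

Scanning the 54 overlapping trigram windows for "has find go":
  position 7–9: has find go
  position 21–23: has find go
  position 46–48: has find go
  position 50–52: has find go
  position 54–56: has find go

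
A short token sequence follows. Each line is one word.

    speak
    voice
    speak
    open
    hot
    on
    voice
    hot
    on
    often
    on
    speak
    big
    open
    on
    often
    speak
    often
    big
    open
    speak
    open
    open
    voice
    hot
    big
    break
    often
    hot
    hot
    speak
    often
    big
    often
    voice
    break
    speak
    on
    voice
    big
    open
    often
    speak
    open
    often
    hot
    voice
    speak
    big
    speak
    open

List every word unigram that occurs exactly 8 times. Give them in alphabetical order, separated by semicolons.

often; open

Unigram counts meeting the condition (exactly 8 times):
  often: 8
  open: 8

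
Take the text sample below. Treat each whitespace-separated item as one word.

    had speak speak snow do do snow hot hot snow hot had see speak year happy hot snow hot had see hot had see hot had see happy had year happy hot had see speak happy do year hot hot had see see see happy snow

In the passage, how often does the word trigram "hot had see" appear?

6

Scanning the 44 overlapping trigram windows for "hot had see":
  position 11–13: hot had see
  position 19–21: hot had see
  position 22–24: hot had see
  position 25–27: hot had see
  position 32–34: hot had see
  position 40–42: hot had see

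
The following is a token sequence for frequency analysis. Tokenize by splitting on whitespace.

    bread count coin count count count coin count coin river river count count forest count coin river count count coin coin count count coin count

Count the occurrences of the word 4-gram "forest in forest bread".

Scanning the 22 overlapping 4-gram windows for "forest in forest bread":
  (none found)

0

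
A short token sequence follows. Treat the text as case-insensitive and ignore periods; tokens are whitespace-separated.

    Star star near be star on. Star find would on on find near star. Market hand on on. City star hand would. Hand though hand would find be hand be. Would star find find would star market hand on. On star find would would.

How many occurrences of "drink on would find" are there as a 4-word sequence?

0

Scanning the 41 overlapping 4-gram windows for "drink on would find":
  (none found)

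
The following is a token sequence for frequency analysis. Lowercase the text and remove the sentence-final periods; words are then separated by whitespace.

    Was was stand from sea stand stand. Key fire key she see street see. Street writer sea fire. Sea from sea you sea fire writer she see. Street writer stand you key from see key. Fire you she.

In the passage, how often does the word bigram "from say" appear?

0

Scanning the 37 overlapping bigram windows for "from say":
  (none found)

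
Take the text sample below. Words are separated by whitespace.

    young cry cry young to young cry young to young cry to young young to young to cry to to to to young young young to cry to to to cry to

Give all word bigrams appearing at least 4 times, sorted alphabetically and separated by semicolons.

cry to; to to; to young; young to

Bigram counts meeting the condition (at least 4 times):
  cry to: 4
  to to: 5
  to young: 5
  young to: 5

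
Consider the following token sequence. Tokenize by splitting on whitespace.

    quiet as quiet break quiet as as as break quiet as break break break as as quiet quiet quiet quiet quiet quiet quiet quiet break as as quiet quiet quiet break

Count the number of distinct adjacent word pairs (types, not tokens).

9

31 tokens → 30 bigram windows in total.
Repeated bigrams (each contributes count−1 duplicates):
  quiet quiet: 9
  as as: 4
  as quiet: 3
  quiet as: 3
  quiet break: 3
  as break: 2
  break as: 2
  break break: 2
  … (1 more repeated)
21 duplicate windows → 30 − 21 = 9 distinct.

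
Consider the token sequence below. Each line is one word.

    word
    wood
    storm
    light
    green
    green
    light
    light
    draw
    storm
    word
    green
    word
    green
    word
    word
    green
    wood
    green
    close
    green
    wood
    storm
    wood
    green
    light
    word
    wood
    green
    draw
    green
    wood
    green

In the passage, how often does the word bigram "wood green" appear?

4

Scanning the 32 overlapping bigram windows for "wood green":
  position 18–19: wood green
  position 24–25: wood green
  position 28–29: wood green
  position 32–33: wood green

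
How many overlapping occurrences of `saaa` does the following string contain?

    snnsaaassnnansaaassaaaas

Sliding a length-4 window over the 24 characters (21 positions):
  position 4–7: saaa
  position 14–17: saaa
  position 19–22: saaa

3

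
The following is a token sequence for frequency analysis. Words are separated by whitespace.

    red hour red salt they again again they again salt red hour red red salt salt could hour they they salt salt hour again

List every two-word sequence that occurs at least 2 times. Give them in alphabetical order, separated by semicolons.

hour red; red hour; red salt; salt salt; they again

Bigram counts meeting the condition (at least 2 times):
  hour red: 2
  red hour: 2
  red salt: 2
  salt salt: 2
  they again: 2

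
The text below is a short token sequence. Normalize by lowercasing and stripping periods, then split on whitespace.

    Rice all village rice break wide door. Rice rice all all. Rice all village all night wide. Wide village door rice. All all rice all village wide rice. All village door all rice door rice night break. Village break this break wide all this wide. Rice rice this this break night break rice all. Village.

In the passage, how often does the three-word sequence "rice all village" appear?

5

Scanning the 53 overlapping trigram windows for "rice all village":
  position 1–3: rice all village
  position 12–14: rice all village
  position 24–26: rice all village
  position 28–30: rice all village
  position 53–55: rice all village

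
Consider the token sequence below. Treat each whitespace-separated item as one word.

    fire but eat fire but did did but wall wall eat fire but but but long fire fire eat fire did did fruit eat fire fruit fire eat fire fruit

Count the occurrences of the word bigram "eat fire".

5

Scanning the 29 overlapping bigram windows for "eat fire":
  position 3–4: eat fire
  position 11–12: eat fire
  position 19–20: eat fire
  position 24–25: eat fire
  position 28–29: eat fire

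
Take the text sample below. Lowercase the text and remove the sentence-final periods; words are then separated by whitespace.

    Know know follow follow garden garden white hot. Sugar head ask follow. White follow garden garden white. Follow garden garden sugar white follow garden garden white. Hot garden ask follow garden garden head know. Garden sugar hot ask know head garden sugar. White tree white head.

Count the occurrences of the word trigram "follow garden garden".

5

Scanning the 44 overlapping trigram windows for "follow garden garden":
  position 4–6: follow garden garden
  position 14–16: follow garden garden
  position 18–20: follow garden garden
  position 23–25: follow garden garden
  position 30–32: follow garden garden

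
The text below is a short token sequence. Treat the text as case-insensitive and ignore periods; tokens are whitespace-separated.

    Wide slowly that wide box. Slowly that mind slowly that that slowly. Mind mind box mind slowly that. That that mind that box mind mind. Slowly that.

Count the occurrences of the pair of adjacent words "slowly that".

5

Scanning the 26 overlapping bigram windows for "slowly that":
  position 2–3: slowly that
  position 6–7: slowly that
  position 9–10: slowly that
  position 17–18: slowly that
  position 26–27: slowly that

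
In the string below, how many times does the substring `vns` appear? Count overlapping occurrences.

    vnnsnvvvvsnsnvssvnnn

Sliding a length-3 window over the 20 characters (18 positions):
  (no match at any position)

0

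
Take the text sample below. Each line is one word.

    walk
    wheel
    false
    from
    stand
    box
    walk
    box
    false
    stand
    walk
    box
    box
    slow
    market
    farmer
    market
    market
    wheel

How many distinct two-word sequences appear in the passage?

19 tokens → 18 bigram windows in total.
Repeated bigrams (each contributes count−1 duplicates):
  walk box: 2
1 duplicate windows → 18 − 1 = 17 distinct.

17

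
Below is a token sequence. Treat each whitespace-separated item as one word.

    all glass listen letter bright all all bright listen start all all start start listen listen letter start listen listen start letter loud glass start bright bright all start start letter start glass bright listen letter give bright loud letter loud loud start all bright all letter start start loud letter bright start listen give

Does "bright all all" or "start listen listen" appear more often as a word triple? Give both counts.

"bright all all": 1 occurrence
"start listen listen": 2 occurrences

"start listen listen" (2 vs 1)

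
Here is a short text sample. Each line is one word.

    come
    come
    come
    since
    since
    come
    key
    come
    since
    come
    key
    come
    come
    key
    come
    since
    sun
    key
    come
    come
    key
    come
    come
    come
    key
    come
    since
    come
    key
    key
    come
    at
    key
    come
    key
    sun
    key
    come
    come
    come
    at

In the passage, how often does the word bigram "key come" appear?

9

Scanning the 40 overlapping bigram windows for "key come":
  position 7–8: key come
  position 11–12: key come
  position 14–15: key come
  position 18–19: key come
  position 21–22: key come
  position 25–26: key come
  position 30–31: key come
  position 33–34: key come
  position 37–38: key come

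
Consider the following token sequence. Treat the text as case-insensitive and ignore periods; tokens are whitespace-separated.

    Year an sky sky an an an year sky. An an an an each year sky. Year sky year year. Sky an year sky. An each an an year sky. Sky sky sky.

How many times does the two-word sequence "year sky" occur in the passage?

Scanning the 32 overlapping bigram windows for "year sky":
  position 8–9: year sky
  position 15–16: year sky
  position 17–18: year sky
  position 20–21: year sky
  position 23–24: year sky
  position 29–30: year sky

6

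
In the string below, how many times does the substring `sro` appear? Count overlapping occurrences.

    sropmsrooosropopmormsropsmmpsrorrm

Sliding a length-3 window over the 34 characters (32 positions):
  position 1–3: sro
  position 6–8: sro
  position 11–13: sro
  position 21–23: sro
  position 29–31: sro

5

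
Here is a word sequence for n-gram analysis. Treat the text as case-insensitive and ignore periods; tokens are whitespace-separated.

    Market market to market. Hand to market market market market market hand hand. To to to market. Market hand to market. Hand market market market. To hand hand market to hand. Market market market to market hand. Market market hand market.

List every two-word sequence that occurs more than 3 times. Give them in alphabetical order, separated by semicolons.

hand market; market hand; market market; market to; to market

Bigram counts meeting the condition (more than 3 times):
  hand market: 5
  market hand: 6
  market market: 11
  market to: 4
  to market: 5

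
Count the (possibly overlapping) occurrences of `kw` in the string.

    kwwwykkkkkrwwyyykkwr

Sliding a length-2 window over the 20 characters (19 positions):
  position 1–2: kw
  position 18–19: kw

2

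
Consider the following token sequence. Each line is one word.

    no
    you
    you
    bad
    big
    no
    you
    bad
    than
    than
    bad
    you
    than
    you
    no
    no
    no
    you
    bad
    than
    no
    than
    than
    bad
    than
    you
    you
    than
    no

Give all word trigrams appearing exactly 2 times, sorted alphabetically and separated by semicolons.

no you bad; than than bad; you bad than

Trigram counts meeting the condition (exactly 2 times):
  no you bad: 2
  than than bad: 2
  you bad than: 2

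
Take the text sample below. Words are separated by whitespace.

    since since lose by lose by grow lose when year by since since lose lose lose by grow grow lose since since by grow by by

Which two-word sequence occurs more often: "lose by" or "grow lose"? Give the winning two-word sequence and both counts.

"lose by": 3 occurrences
"grow lose": 2 occurrences

"lose by" (3 vs 2)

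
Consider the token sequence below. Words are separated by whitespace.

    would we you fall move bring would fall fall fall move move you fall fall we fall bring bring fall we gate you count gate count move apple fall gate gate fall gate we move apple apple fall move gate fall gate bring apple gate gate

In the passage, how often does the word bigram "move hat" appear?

Scanning the 45 overlapping bigram windows for "move hat":
  (none found)

0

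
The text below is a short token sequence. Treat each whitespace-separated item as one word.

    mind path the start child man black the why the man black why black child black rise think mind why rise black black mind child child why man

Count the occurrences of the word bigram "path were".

0

Scanning the 27 overlapping bigram windows for "path were":
  (none found)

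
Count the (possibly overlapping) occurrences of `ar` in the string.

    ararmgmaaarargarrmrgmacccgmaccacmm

Sliding a length-2 window over the 34 characters (33 positions):
  position 1–2: ar
  position 3–4: ar
  position 10–11: ar
  position 12–13: ar
  position 15–16: ar

5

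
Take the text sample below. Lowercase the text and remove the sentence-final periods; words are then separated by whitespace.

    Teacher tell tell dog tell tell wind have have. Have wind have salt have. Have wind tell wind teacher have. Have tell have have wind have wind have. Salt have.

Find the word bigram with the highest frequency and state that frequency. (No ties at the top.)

"have have", 5 times

Bigram frequencies (highest first):
  have have: 5
  wind have: 4
  have wind: 4
  tell tell: 2
  tell wind: 2
  have salt: 2
  … (9 more, each ≤ 2)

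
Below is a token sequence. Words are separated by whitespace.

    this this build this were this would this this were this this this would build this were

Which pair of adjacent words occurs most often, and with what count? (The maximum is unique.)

Bigram frequencies (highest first):
  this this: 4
  this were: 3
  build this: 2
  were this: 2
  this would: 2
  this build: 1
  … (2 more, each ≤ 1)

"this this", 4 times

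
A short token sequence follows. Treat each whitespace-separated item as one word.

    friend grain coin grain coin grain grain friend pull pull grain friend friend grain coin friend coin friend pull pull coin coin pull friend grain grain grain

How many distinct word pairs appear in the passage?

15

27 tokens → 26 bigram windows in total.
Repeated bigrams (each contributes count−1 duplicates):
  friend grain: 3
  grain coin: 3
  grain grain: 3
  coin friend: 2
  coin grain: 2
  friend pull: 2
  grain friend: 2
  pull pull: 2
11 duplicate windows → 26 − 11 = 15 distinct.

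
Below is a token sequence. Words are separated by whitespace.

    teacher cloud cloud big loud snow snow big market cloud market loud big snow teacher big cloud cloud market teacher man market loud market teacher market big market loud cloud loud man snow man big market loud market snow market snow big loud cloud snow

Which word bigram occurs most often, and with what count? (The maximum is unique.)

"market loud", 4 times

Bigram frequencies (highest first):
  market loud: 4
  big market: 3
  cloud cloud: 2
  big loud: 2
  snow big: 2
  cloud market: 2
  … (25 more, each ≤ 2)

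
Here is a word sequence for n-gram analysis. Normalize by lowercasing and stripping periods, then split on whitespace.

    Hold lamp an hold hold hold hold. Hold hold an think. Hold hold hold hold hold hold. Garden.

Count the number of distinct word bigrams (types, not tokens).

8

18 tokens → 17 bigram windows in total.
Repeated bigrams (each contributes count−1 duplicates):
  hold hold: 10
9 duplicate windows → 17 − 9 = 8 distinct.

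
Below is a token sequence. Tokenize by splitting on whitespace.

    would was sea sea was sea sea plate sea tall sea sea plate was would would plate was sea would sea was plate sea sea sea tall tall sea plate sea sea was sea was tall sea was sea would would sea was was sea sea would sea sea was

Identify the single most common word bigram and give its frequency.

Bigram frequencies (highest first):
  sea sea: 8
  sea was: 7
  was sea: 6
  sea plate: 3
  plate sea: 3
  tall sea: 3
  … (12 more, each ≤ 3)

"sea sea", 8 times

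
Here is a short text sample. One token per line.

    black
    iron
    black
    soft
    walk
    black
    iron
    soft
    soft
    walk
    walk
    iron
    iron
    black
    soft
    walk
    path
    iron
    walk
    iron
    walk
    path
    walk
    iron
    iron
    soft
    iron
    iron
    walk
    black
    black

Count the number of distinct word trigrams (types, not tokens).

31 tokens → 29 trigram windows in total.
Repeated trigrams (each contributes count−1 duplicates):
  black soft walk: 2
  iron black soft: 2
  walk iron iron: 2
3 duplicate windows → 29 − 3 = 26 distinct.

26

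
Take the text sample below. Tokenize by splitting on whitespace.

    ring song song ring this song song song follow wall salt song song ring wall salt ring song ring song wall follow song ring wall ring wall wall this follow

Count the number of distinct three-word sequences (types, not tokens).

30 tokens → 28 trigram windows in total.
Repeated trigrams (each contributes count−1 duplicates):
  song ring wall: 2
  song song ring: 2
2 duplicate windows → 28 − 2 = 26 distinct.

26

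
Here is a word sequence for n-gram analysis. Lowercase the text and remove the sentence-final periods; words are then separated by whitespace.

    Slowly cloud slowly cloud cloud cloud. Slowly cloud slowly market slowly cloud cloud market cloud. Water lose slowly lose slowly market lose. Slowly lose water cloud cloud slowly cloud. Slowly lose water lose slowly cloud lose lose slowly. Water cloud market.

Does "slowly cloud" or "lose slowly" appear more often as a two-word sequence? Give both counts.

"slowly cloud" (6 vs 5)

"slowly cloud": 6 occurrences
"lose slowly": 5 occurrences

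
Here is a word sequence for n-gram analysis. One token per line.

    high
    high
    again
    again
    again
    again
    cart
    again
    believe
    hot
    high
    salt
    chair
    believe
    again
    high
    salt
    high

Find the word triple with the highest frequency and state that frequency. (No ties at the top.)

Trigram frequencies (highest first):
  again again again: 2
  high high again: 1
  high again again: 1
  again again cart: 1
  again cart again: 1
  cart again believe: 1
  … (9 more, each ≤ 1)

"again again again", 2 times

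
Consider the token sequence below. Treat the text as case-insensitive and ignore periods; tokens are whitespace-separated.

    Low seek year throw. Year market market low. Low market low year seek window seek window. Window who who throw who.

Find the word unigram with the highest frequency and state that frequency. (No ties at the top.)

"low", 4 times

Unigram frequencies (highest first):
  low: 4
  seek: 3
  year: 3
  market: 3
  window: 3
  who: 3
  … (1 more, each ≤ 2)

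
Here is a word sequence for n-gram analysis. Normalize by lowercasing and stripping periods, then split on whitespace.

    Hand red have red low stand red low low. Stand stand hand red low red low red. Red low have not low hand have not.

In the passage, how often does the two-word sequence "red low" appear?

Scanning the 24 overlapping bigram windows for "red low":
  position 4–5: red low
  position 7–8: red low
  position 13–14: red low
  position 15–16: red low
  position 18–19: red low

5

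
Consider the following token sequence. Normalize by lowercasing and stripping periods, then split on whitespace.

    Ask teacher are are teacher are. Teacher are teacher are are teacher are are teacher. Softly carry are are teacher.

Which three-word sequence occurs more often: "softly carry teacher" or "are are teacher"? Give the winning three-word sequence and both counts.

"softly carry teacher": 0 occurrences
"are are teacher": 4 occurrences

"are are teacher" (4 vs 0)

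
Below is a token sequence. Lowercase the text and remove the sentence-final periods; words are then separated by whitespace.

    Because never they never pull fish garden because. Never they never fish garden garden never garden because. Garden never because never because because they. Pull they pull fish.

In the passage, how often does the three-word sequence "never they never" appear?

2

Scanning the 26 overlapping trigram windows for "never they never":
  position 2–4: never they never
  position 9–11: never they never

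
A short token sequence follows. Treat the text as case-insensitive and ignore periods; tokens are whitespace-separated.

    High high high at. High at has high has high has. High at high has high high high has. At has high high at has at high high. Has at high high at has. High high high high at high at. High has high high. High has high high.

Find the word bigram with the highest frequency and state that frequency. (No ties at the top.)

Bigram frequencies (highest first):
  high high: 13
  has high: 8
  high at: 7
  high has: 7
  at high: 6
  at has: 4
  … (1 more, each ≤ 3)

"high high", 13 times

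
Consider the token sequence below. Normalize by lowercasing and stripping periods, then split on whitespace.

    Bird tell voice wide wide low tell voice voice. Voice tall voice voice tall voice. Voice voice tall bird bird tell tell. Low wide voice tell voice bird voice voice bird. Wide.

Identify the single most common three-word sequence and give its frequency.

"voice voice tall", 3 times

Trigram frequencies (highest first):
  voice voice tall: 3
  voice voice voice: 2
  voice tall voice: 2
  tall voice voice: 2
  bird tell voice: 1
  tell voice wide: 1
  … (19 more, each ≤ 1)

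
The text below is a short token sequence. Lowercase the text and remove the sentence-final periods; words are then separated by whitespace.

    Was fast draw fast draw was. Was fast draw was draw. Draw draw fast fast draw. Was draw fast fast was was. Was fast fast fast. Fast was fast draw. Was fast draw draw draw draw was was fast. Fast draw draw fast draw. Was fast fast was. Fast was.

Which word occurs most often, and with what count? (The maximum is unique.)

"fast", 19 times

Unigram frequencies (highest first):
  fast: 19
  draw: 16
  was: 15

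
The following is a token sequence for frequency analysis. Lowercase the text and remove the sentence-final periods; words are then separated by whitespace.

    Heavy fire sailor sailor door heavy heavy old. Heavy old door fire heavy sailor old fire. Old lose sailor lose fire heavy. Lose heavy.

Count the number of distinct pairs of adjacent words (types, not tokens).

21

24 tokens → 23 bigram windows in total.
Repeated bigrams (each contributes count−1 duplicates):
  fire heavy: 2
  heavy old: 2
2 duplicate windows → 23 − 2 = 21 distinct.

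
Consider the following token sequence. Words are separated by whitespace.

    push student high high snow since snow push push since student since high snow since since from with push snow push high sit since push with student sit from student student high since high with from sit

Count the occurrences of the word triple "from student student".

1

Scanning the 35 overlapping trigram windows for "from student student":
  position 29–31: from student student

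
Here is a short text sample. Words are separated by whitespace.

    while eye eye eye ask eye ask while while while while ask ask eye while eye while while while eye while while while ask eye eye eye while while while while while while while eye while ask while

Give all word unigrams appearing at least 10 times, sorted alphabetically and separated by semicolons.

Unigram counts meeting the condition (at least 10 times):
  eye: 11
  while: 21

eye; while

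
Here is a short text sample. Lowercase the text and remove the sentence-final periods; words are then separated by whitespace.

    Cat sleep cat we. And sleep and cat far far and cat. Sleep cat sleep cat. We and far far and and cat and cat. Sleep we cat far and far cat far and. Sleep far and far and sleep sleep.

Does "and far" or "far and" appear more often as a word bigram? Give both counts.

"and far": 3 occurrences
"far and": 6 occurrences

"far and" (6 vs 3)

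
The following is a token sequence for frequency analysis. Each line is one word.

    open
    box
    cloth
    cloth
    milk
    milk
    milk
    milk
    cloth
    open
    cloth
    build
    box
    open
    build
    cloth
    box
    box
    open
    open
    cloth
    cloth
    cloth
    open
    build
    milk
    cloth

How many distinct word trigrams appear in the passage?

24

27 tokens → 25 trigram windows in total.
Repeated trigrams (each contributes count−1 duplicates):
  milk milk milk: 2
1 duplicate windows → 25 − 1 = 24 distinct.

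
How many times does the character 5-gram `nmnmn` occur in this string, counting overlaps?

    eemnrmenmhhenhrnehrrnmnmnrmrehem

Sliding a length-5 window over the 32 characters (28 positions):
  position 21–25: nmnmn

1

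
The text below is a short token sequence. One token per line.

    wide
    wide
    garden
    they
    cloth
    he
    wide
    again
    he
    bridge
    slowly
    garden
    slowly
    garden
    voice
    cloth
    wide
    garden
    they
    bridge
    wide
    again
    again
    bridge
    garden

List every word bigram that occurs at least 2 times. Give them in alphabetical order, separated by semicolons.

Bigram counts meeting the condition (at least 2 times):
  garden they: 2
  slowly garden: 2
  wide again: 2
  wide garden: 2

garden they; slowly garden; wide again; wide garden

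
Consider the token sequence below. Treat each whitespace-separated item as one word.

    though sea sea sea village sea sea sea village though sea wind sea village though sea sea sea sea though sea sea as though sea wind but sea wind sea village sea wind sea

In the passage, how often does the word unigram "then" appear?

Scanning the 34 tokens for "then":
  (none found)

0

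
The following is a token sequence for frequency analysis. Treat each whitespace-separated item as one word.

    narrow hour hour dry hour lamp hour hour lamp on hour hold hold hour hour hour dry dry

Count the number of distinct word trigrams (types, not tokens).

18 tokens → 16 trigram windows in total.
Repeated trigrams (each contributes count−1 duplicates):
  hour hour dry: 2
1 duplicate windows → 16 − 1 = 15 distinct.

15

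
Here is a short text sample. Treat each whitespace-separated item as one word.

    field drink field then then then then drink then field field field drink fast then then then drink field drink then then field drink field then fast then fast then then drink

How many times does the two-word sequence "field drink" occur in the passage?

4

Scanning the 31 overlapping bigram windows for "field drink":
  position 1–2: field drink
  position 12–13: field drink
  position 19–20: field drink
  position 23–24: field drink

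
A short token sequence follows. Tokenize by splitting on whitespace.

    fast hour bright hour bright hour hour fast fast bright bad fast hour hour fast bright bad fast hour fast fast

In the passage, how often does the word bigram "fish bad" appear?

0

Scanning the 20 overlapping bigram windows for "fish bad":
  (none found)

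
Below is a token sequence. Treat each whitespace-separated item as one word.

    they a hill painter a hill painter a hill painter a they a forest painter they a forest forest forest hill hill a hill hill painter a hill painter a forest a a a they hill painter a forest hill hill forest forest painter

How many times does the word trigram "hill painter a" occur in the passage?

6

Scanning the 42 overlapping trigram windows for "hill painter a":
  position 3–5: hill painter a
  position 6–8: hill painter a
  position 9–11: hill painter a
  position 25–27: hill painter a
  position 28–30: hill painter a
  position 36–38: hill painter a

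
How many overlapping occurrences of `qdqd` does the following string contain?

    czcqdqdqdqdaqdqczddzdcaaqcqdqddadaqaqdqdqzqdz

5

Sliding a length-4 window over the 45 characters (42 positions):
  position 4–7: qdqd
  position 6–9: qdqd
  position 8–11: qdqd
  position 27–30: qdqd
  position 37–40: qdqd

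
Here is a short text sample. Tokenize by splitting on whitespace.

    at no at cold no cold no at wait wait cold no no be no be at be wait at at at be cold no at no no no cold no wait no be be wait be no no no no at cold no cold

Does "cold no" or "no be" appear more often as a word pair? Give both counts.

"cold no" (6 vs 3)

"cold no": 6 occurrences
"no be": 3 occurrences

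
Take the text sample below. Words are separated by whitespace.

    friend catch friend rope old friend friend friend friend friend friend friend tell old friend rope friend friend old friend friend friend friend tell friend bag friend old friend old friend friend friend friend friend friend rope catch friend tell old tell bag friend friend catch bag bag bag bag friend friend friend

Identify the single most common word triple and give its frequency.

"friend friend friend", 12 times

Trigram frequencies (highest first):
  friend friend friend: 12
  old friend friend: 3
  friend old friend: 3
  friend friend tell: 2
  friend tell old: 2
  bag friend friend: 2
  … (26 more, each ≤ 2)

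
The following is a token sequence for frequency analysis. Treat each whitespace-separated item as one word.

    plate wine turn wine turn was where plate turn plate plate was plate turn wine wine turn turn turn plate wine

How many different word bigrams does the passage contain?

21 tokens → 20 bigram windows in total.
Repeated bigrams (each contributes count−1 duplicates):
  wine turn: 3
  plate turn: 2
  plate wine: 2
  turn plate: 2
  turn turn: 2
  turn wine: 2
7 duplicate windows → 20 − 7 = 13 distinct.

13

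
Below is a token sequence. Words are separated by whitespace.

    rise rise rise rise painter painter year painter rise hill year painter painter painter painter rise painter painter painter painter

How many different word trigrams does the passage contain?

13

20 tokens → 18 trigram windows in total.
Repeated trigrams (each contributes count−1 duplicates):
  painter painter painter: 4
  rise painter painter: 2
  rise rise rise: 2
5 duplicate windows → 18 − 5 = 13 distinct.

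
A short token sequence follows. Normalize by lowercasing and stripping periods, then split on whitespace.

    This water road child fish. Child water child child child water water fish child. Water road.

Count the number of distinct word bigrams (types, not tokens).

10

16 tokens → 15 bigram windows in total.
Repeated bigrams (each contributes count−1 duplicates):
  child water: 3
  child child: 2
  fish child: 2
  water road: 2
5 duplicate windows → 15 − 5 = 10 distinct.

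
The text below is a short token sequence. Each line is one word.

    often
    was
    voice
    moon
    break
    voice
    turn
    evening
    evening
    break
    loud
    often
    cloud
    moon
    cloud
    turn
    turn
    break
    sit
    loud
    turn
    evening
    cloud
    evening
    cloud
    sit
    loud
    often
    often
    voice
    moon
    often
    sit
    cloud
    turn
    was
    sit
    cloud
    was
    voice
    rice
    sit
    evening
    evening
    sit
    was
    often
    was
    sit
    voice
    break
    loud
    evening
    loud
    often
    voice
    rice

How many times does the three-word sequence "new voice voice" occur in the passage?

0

Scanning the 55 overlapping trigram windows for "new voice voice":
  (none found)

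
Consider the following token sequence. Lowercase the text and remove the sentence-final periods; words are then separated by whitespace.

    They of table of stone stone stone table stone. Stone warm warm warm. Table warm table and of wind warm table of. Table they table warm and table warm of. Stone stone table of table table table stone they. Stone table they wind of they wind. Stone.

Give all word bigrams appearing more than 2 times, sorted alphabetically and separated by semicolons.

Bigram counts meeting the condition (more than 2 times):
  of table: 3
  stone stone: 4
  stone table: 3
  table of: 3
  table warm: 3
  warm table: 3

of table; stone stone; stone table; table of; table warm; warm table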